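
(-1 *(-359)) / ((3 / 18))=2154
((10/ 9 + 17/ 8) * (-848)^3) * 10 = -177604305920/ 9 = -19733811768.89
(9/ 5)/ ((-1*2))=-9/ 10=-0.90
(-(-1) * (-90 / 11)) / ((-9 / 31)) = 310 / 11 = 28.18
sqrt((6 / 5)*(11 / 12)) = sqrt(110) / 10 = 1.05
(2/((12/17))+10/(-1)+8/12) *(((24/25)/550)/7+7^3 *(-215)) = 46136715469/96250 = 479342.50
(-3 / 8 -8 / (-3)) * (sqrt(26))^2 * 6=715 / 2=357.50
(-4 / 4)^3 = -1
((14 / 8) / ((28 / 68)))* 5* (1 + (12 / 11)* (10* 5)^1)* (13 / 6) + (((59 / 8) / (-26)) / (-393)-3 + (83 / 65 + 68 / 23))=88193027459 / 34468720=2558.64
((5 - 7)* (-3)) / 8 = 3 / 4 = 0.75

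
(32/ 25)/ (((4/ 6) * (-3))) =-16/ 25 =-0.64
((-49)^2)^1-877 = 1524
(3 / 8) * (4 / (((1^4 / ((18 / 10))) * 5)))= 27 / 50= 0.54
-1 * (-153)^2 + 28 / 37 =-866105 / 37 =-23408.24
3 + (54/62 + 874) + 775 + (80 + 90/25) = 269153/155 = 1736.47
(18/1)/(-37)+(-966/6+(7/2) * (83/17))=-181653/1258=-144.40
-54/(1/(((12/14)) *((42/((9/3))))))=-648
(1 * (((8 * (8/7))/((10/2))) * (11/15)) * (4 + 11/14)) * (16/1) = 377344/3675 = 102.68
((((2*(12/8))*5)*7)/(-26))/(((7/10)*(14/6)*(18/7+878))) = -225/80132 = -0.00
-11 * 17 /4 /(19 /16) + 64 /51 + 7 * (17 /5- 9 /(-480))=-2198819 /155040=-14.18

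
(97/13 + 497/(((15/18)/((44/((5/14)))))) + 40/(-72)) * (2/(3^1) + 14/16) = 994092431/8775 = 113286.89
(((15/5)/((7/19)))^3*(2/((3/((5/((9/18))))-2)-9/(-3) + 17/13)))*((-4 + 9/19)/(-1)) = 56597580/38759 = 1460.24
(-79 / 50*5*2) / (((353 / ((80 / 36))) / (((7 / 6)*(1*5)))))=-5530 / 9531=-0.58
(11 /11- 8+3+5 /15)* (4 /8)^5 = -11 /96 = -0.11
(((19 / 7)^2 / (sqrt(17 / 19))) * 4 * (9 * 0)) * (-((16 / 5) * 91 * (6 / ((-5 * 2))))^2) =0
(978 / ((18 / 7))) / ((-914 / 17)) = -19397 / 2742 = -7.07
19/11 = 1.73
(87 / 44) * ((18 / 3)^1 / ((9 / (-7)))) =-203 / 22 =-9.23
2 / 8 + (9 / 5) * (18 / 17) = 733 / 340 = 2.16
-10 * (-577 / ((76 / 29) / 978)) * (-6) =-245473110 / 19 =-12919637.37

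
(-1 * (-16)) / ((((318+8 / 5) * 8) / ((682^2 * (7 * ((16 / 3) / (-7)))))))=-37209920 / 2397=-15523.54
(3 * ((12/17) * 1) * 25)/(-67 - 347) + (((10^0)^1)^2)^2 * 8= 3078/391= 7.87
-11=-11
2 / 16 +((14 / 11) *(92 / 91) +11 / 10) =14367 / 5720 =2.51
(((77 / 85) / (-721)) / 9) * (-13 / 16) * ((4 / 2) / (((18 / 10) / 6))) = 143 / 189108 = 0.00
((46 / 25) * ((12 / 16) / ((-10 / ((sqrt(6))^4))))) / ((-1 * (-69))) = -9 / 125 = -0.07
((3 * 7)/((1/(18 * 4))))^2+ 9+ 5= 2286158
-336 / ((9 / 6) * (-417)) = 224 / 417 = 0.54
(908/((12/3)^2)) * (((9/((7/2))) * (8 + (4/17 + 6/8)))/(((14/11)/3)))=41193009/13328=3090.71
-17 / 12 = -1.42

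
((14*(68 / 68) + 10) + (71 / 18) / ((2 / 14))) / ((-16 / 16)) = -929 / 18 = -51.61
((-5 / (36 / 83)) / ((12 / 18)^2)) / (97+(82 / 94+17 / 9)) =-175545 / 675184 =-0.26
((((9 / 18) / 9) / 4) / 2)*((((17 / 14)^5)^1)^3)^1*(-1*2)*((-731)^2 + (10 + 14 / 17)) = -169955358416435956303801 / 1244544764462497792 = -136560.26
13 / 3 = 4.33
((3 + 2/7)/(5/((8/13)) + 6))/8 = 23/791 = 0.03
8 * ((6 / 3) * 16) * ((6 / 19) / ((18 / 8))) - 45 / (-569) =1167877 / 32433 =36.01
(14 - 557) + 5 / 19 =-10312 / 19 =-542.74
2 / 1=2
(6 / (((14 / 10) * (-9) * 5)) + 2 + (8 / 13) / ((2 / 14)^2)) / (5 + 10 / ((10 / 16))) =8752 / 5733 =1.53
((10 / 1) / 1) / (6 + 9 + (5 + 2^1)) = 0.45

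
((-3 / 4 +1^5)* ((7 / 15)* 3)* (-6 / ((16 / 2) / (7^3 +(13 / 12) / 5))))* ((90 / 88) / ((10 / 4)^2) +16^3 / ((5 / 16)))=-20783835331 / 17600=-1180899.73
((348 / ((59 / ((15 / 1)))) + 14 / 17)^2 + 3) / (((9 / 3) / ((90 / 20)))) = 24075259149 / 2012018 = 11965.73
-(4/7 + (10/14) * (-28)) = 136/7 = 19.43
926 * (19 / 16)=8797 / 8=1099.62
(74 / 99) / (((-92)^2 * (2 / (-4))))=-37 / 209484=-0.00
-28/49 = -4/7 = -0.57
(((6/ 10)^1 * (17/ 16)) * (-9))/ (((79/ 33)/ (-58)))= 439263/ 3160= 139.01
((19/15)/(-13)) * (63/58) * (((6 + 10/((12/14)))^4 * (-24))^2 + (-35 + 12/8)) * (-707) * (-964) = -36118941919165134678383/91611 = -394264246860804212.14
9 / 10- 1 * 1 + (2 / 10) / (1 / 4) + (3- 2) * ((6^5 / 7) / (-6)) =-12911 / 70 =-184.44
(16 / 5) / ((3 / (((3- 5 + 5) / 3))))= 16 / 15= 1.07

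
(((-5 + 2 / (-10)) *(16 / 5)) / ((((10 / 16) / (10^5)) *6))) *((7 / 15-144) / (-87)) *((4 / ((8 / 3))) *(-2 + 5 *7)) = -36237712.18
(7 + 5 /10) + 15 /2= 15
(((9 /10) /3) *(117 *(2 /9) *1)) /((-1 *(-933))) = 13 /1555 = 0.01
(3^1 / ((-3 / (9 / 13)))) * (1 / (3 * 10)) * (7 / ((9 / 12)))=-14 / 65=-0.22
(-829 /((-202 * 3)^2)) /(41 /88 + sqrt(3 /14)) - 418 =-5800034768 /13863159 + 802472 * sqrt(42) /13863159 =-418.00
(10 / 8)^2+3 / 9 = 91 / 48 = 1.90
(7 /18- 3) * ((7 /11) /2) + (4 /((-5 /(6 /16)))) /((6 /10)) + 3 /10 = -2041 /1980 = -1.03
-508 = -508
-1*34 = -34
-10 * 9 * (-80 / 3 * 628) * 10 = 15072000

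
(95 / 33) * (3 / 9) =95 / 99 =0.96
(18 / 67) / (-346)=-9 / 11591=-0.00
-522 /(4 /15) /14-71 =-5903 /28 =-210.82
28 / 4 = 7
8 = 8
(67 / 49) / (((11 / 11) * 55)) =67 / 2695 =0.02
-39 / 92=-0.42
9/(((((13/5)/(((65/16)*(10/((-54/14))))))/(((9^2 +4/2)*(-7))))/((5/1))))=2541875/24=105911.46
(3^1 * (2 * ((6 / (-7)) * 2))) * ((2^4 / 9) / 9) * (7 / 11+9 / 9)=-256 / 77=-3.32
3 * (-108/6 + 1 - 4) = -63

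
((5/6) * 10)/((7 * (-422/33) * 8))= -275/23632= -0.01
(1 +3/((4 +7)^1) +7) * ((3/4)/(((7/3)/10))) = 585/22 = 26.59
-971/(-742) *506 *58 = 14248454/371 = 38405.54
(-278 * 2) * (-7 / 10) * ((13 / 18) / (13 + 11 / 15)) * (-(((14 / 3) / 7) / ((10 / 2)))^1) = -12649 / 4635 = -2.73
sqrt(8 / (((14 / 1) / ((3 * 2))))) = 2 * sqrt(42) / 7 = 1.85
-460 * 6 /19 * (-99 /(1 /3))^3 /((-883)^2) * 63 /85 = 911064186648 /251839547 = 3617.64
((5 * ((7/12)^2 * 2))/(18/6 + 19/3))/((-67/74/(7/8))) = -0.35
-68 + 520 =452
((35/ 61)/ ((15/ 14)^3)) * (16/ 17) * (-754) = -231725312/ 699975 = -331.05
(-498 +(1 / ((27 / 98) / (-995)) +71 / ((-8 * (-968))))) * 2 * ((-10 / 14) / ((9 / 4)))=4296206735 / 1646568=2609.19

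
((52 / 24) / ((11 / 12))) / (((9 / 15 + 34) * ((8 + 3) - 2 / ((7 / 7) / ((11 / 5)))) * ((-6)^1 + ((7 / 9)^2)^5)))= -755469953550 / 432020092809481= -0.00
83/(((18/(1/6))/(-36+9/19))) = -2075/76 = -27.30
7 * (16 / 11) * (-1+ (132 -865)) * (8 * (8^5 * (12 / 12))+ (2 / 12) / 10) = -323255029832 / 165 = -1959121392.92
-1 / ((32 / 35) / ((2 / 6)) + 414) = -35 / 14586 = -0.00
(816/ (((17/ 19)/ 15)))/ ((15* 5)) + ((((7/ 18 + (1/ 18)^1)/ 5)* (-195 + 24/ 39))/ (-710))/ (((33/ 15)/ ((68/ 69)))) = 5750515528/ 31525065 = 182.41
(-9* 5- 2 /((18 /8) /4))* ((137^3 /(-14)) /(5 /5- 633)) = -1123681261 /79632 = -14110.93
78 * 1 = 78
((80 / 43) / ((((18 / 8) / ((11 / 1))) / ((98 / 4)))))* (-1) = -86240 / 387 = -222.84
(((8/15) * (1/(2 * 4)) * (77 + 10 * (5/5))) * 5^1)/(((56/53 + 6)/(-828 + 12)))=-36888/11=-3353.45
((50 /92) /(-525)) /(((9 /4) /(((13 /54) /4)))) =-13 /469476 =-0.00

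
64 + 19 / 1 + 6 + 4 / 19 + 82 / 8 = 7559 / 76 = 99.46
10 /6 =5 /3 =1.67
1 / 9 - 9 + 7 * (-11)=-773 / 9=-85.89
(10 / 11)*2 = 20 / 11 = 1.82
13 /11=1.18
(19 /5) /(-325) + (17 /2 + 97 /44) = 764539 /71500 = 10.69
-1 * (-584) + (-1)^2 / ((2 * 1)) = 1169 / 2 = 584.50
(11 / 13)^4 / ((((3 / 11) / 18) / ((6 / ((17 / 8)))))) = 46382688 / 485537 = 95.53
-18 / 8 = -9 / 4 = -2.25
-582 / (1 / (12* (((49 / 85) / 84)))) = -4074 / 85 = -47.93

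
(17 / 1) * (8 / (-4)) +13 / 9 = -293 / 9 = -32.56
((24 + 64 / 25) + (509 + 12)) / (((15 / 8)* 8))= 4563 / 125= 36.50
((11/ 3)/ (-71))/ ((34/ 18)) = -33/ 1207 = -0.03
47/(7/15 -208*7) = -705/21833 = -0.03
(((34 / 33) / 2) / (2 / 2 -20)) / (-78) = 17 / 48906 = 0.00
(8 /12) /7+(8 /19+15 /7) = 1061 /399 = 2.66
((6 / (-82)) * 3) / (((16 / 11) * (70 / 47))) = -4653 / 45920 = -0.10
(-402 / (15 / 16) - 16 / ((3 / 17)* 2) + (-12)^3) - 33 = -33527 / 15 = -2235.13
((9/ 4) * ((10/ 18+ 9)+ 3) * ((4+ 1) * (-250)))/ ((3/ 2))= -70625/ 3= -23541.67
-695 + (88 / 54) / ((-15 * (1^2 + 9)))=-1407397 / 2025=-695.01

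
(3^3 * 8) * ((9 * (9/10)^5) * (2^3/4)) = 14348907/6250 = 2295.83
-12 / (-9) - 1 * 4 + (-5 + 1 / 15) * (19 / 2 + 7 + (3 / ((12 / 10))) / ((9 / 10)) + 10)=-19859 / 135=-147.10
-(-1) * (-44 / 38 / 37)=-22 / 703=-0.03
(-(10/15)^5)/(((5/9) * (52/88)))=-704/1755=-0.40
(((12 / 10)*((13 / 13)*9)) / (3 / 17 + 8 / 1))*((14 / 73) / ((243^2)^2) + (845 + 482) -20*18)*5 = 6386.37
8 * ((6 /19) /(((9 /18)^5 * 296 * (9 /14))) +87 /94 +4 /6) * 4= 1739600 /33041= 52.65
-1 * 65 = -65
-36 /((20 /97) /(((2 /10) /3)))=-291 /25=-11.64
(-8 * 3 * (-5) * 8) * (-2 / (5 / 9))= -3456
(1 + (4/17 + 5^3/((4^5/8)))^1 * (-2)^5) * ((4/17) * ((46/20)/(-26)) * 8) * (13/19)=118174/27455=4.30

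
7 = 7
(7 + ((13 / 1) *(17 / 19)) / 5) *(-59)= -52274 / 95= -550.25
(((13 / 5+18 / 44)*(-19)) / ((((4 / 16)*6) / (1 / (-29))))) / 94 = 6289 / 449790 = 0.01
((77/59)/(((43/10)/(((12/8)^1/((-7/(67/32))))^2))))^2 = 4937528423025/1322808323866624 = 0.00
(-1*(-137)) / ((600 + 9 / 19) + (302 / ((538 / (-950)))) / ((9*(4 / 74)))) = -6301863 / 22801486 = -0.28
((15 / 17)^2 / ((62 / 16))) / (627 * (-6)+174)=-150 / 2678741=-0.00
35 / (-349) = -35 / 349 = -0.10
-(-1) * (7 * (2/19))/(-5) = -0.15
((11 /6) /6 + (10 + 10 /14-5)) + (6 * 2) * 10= 126.02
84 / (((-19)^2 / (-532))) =-2352 / 19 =-123.79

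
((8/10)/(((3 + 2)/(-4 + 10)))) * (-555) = -532.80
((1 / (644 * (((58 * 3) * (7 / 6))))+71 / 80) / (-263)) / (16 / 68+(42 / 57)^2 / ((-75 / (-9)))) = -71204941405 / 6339585830144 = -0.01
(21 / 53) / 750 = 7 / 13250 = 0.00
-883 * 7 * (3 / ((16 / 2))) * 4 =-18543 / 2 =-9271.50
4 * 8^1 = 32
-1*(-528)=528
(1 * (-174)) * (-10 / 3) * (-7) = -4060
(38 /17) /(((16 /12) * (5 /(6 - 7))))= -57 /170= -0.34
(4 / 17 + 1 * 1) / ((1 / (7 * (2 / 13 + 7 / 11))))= 16611 / 2431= 6.83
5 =5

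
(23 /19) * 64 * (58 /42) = 42688 /399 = 106.99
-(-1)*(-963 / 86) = -963 / 86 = -11.20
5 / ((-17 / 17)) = -5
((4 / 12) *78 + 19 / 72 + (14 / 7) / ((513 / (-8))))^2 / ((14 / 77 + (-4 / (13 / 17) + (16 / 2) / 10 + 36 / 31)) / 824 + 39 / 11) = 26460962869221595 / 136185961541904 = 194.30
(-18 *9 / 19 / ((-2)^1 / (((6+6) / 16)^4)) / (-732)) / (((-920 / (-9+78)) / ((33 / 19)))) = 216513 / 901980160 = 0.00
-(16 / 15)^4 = -65536 / 50625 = -1.29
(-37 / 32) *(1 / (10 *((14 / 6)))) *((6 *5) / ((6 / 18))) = -999 / 224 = -4.46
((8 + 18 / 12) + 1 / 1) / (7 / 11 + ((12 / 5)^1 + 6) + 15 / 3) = 1155 / 1544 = 0.75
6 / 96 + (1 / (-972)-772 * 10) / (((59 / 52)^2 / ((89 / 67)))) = -7223320764623 / 906786576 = -7965.84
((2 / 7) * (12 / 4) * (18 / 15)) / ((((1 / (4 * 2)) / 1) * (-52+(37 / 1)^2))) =96 / 15365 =0.01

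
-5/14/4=-5/56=-0.09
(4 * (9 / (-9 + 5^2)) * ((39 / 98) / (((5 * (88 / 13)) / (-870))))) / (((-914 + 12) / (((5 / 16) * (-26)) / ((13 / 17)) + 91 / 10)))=-24215841 / 622307840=-0.04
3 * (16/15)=16/5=3.20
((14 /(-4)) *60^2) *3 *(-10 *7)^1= 2646000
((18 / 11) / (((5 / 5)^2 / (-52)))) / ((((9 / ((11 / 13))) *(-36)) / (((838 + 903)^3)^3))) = 293913094773895745447782370522 / 9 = 32657010530432860605309150000.00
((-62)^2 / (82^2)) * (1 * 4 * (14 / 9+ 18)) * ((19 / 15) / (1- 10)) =-12854336 / 2042415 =-6.29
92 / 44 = 23 / 11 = 2.09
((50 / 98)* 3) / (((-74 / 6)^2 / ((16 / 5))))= 2160 / 67081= 0.03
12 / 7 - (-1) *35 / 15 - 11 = -146 / 21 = -6.95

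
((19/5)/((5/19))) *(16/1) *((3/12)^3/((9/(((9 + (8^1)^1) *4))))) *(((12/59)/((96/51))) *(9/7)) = 312987/82600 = 3.79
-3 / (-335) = 3 / 335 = 0.01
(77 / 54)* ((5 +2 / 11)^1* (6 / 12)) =133 / 36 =3.69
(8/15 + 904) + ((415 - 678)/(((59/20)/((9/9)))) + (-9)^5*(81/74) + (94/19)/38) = -1508806629967/23641890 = -63819.21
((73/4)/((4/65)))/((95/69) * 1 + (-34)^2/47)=15388035/1347664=11.42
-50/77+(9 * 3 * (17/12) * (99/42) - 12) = 6821/88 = 77.51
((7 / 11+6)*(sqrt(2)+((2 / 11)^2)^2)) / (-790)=-0.01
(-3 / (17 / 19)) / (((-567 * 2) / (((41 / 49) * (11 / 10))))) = 8569 / 3148740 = 0.00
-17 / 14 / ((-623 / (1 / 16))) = 17 / 139552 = 0.00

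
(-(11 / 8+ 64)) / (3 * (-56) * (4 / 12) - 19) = 523 / 600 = 0.87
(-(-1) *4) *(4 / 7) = 16 / 7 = 2.29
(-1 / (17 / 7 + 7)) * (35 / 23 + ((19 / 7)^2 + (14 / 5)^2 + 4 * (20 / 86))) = -10697353 / 5711475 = -1.87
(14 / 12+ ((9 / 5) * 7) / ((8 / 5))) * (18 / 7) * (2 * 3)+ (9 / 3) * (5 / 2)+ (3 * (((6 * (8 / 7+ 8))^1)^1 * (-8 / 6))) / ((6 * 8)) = 997 / 7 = 142.43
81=81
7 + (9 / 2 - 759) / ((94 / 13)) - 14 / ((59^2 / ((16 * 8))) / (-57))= -44502709 / 654428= -68.00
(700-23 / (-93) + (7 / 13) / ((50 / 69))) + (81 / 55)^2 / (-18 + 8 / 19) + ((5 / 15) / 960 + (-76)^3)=-51394448433130703 / 117265262400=-438275.13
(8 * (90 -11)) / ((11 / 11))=632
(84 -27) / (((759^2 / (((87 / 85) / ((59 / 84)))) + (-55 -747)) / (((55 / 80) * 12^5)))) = 879766272 / 35594879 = 24.72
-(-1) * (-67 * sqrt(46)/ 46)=-67 * sqrt(46)/ 46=-9.88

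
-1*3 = -3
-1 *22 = -22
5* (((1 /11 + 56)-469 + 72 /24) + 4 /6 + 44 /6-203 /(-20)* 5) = -77255 /44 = -1755.80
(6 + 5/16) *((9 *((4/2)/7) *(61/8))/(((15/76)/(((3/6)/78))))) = 117059/29120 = 4.02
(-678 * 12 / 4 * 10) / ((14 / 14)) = -20340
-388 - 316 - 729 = -1433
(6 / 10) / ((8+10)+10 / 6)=9 / 295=0.03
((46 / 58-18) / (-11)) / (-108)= -499 / 34452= -0.01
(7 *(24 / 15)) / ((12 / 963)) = 4494 / 5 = 898.80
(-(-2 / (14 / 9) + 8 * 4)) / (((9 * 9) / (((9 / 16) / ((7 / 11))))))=-2365 / 7056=-0.34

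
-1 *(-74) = 74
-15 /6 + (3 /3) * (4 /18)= -41 /18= -2.28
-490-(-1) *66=-424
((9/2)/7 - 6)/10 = -15/28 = -0.54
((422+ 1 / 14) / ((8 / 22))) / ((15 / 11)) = 714989 / 840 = 851.18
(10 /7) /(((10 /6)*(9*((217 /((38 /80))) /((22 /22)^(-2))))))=19 /91140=0.00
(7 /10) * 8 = 28 /5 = 5.60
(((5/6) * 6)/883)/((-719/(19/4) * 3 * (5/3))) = -19/2539508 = -0.00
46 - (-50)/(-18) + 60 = 929/9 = 103.22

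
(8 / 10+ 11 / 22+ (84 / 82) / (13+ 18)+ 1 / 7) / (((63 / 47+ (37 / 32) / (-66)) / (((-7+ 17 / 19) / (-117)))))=251999465344 / 4328652828045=0.06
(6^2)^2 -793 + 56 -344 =215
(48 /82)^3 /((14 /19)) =131328 /482447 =0.27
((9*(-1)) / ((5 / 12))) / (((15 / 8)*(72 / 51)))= -204 / 25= -8.16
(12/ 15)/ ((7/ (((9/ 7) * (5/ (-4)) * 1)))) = -9/ 49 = -0.18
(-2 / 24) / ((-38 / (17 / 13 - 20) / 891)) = -72171 / 1976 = -36.52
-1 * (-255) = 255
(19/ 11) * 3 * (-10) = -570/ 11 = -51.82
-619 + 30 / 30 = -618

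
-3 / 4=-0.75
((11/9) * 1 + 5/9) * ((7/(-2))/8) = -7/9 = -0.78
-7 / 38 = -0.18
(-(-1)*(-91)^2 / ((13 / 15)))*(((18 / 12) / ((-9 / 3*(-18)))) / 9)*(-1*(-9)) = 3185 / 12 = 265.42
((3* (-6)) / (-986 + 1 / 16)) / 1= 288 / 15775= 0.02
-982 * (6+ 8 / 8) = -6874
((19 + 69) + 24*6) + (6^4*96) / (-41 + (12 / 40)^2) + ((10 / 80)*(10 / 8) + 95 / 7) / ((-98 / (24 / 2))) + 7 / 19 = -1198904598905 / 426576752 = -2810.52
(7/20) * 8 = 14/5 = 2.80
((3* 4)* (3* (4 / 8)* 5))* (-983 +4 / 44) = -88461.82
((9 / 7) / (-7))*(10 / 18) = -5 / 49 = -0.10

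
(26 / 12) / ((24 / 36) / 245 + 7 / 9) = 9555 / 3442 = 2.78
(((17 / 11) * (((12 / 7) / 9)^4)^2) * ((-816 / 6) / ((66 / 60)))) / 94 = -757596160 / 215098601186007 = -0.00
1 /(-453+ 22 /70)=-35 /15844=-0.00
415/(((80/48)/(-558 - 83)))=-159609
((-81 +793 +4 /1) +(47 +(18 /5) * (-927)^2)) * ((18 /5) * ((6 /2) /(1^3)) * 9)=7519264182 /25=300770567.28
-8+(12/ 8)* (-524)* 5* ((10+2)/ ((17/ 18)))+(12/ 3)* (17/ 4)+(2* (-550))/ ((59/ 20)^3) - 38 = -174592977367/ 3491443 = -50005.97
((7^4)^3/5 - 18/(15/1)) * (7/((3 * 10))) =19377802073/30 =645926735.77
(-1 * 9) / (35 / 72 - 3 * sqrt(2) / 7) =1111320 / 33287 + 979776 * sqrt(2) / 33287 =75.01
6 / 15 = 2 / 5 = 0.40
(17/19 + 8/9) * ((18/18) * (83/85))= 5063/2907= 1.74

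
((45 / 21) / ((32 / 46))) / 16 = 345 / 1792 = 0.19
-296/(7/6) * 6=-10656/7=-1522.29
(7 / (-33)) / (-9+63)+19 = 33851 / 1782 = 19.00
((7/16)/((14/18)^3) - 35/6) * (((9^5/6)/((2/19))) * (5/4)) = -7188461235/12544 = -573059.73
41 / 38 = 1.08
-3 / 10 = -0.30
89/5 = 17.80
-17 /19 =-0.89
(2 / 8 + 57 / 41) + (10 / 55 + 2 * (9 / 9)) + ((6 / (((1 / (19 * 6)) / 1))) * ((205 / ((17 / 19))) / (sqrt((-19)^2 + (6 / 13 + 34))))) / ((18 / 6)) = 6895 / 1804 + 888060 * sqrt(66833) / 87397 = 2630.71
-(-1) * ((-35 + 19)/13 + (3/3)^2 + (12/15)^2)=133/325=0.41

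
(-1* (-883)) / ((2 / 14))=6181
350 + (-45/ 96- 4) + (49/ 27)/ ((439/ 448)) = 131761085/ 379296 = 347.38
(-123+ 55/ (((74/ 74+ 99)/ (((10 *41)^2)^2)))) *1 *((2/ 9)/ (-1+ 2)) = 31083370754/ 9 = 3453707861.56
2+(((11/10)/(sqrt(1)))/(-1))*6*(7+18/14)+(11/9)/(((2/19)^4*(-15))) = -2166265/3024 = -716.36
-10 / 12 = -5 / 6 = -0.83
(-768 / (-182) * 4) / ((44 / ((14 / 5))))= 768 / 715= 1.07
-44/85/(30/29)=-0.50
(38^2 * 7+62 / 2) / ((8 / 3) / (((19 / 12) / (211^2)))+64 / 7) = 0.14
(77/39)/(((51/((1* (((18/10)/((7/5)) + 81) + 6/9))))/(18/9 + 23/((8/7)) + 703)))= 4275337/1836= 2328.61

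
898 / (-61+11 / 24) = -21552 / 1453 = -14.83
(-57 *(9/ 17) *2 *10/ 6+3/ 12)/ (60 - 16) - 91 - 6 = -99.28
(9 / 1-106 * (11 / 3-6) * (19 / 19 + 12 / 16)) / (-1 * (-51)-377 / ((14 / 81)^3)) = -3637172 / 600639939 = -0.01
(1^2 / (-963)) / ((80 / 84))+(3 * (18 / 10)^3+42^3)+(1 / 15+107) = 11911116133 / 160500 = 74212.56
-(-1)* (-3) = -3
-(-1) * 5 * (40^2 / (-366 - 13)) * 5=-40000 / 379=-105.54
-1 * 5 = -5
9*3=27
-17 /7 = -2.43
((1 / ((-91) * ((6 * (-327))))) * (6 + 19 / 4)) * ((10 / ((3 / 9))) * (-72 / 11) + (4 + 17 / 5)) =-446899 / 39279240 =-0.01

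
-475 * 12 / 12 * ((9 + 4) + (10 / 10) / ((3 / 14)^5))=-256966925 / 243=-1057477.06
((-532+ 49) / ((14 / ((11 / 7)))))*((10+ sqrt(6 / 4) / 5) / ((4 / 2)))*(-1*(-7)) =-3795 / 2-759*sqrt(6) / 40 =-1943.98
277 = 277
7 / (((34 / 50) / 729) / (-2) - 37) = -255150 / 1348667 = -0.19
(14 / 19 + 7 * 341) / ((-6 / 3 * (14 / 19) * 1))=-6481 / 4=-1620.25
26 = 26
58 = 58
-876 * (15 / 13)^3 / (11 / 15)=-44347500 / 24167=-1835.04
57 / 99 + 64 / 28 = 2.86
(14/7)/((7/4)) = 8/7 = 1.14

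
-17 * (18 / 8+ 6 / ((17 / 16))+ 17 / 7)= -4915 / 28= -175.54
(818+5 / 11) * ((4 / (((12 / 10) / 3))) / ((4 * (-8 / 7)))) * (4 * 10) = -1575525 / 22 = -71614.77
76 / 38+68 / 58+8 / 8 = 121 / 29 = 4.17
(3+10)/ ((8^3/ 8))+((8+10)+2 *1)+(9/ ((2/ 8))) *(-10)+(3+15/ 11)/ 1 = -236145/ 704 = -335.43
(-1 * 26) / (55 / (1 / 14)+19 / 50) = -100 / 2963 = -0.03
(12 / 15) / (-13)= -4 / 65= -0.06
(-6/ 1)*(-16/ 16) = 6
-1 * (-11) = 11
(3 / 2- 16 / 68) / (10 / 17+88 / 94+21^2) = 2021 / 707154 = 0.00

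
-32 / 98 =-0.33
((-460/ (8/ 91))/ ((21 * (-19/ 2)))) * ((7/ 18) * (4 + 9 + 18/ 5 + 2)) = 64883/ 342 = 189.72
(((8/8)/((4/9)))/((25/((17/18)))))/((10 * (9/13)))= 221/18000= 0.01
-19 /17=-1.12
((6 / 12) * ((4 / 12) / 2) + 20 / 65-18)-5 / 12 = -703 / 39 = -18.03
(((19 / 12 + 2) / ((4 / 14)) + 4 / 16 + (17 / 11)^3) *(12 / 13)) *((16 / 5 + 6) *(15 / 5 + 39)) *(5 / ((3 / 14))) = 2373592732 / 17303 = 137178.10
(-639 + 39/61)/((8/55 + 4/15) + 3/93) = -199178100/138653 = -1436.52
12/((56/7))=1.50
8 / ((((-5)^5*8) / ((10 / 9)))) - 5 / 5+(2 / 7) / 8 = -151931 / 157500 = -0.96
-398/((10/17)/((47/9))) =-159001/45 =-3533.36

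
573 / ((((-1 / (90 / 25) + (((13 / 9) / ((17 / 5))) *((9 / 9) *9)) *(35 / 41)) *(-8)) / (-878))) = 1577954331 / 74930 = 21059.05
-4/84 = -1/21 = -0.05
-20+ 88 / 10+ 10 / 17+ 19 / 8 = -5601 / 680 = -8.24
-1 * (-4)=4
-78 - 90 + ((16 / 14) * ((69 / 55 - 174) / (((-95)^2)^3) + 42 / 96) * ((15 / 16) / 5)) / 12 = -167.99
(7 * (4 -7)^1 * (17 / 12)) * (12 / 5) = -357 / 5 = -71.40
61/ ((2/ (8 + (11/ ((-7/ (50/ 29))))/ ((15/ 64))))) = -66124/ 609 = -108.58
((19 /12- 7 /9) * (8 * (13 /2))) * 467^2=82219553 /9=9135505.89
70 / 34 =35 / 17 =2.06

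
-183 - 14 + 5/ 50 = -1969/ 10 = -196.90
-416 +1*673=257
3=3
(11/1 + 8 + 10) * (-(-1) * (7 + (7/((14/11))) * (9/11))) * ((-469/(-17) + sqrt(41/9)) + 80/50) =667 * sqrt(41)/6 + 1654827/170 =10446.09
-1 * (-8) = 8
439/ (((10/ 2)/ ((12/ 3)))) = 1756/ 5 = 351.20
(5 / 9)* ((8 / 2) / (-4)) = -5 / 9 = -0.56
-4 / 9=-0.44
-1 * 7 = -7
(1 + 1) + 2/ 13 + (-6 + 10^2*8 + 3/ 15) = 51763/ 65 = 796.35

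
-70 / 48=-35 / 24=-1.46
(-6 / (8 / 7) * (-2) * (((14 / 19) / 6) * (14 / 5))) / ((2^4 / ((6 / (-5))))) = -1029 / 3800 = -0.27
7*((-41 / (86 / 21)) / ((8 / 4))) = -6027 / 172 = -35.04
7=7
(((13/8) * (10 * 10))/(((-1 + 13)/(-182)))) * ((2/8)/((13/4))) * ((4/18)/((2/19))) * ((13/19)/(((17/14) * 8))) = -207025/7344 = -28.19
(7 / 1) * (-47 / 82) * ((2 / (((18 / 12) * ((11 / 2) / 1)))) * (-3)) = 1316 / 451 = 2.92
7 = 7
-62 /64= -31 /32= -0.97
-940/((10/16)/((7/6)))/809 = -5264/2427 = -2.17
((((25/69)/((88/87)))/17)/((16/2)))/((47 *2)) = 725/25874816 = 0.00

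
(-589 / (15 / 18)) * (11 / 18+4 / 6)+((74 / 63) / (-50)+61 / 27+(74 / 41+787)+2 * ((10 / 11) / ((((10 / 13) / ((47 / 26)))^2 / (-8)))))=-410042126 / 2130975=-192.42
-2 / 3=-0.67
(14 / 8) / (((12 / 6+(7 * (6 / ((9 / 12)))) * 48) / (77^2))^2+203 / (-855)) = -55.41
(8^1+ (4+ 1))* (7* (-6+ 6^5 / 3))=235326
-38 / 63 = -0.60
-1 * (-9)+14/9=95/9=10.56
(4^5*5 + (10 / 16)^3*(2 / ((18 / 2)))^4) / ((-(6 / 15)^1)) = -5374771825 / 419904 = -12800.00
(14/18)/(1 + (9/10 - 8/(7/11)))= -490/6723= -0.07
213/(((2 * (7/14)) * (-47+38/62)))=-4.59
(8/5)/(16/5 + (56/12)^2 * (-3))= -6/233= -0.03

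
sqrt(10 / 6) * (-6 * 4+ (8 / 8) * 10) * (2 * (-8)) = 224 * sqrt(15) / 3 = 289.18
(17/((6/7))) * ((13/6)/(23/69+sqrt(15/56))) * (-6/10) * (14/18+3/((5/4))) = 3097094/17775 - 221221 * sqrt(210)/11850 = -96.29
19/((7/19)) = 51.57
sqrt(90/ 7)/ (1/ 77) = 33 *sqrt(70) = 276.10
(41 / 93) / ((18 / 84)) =574 / 279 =2.06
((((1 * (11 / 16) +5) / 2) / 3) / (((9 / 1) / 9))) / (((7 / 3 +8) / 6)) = 273 / 496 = 0.55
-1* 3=-3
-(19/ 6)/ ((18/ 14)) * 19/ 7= -361/ 54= -6.69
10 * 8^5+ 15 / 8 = 2621455 / 8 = 327681.88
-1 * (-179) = 179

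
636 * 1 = 636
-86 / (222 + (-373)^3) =0.00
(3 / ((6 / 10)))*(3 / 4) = 15 / 4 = 3.75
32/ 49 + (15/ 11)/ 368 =130271/ 198352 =0.66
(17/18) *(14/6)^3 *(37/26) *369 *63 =61919389/156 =396919.16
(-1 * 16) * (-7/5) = 112/5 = 22.40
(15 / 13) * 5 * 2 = 150 / 13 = 11.54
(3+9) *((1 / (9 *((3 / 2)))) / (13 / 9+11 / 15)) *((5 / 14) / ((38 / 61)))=1525 / 6517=0.23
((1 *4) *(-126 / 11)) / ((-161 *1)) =0.28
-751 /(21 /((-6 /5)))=1502 /35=42.91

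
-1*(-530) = 530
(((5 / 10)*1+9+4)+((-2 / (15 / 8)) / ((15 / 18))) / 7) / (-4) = -4661 / 1400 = -3.33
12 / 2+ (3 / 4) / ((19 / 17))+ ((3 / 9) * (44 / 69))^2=21871579 / 3256524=6.72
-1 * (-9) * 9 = 81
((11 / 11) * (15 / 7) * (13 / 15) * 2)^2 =676 / 49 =13.80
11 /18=0.61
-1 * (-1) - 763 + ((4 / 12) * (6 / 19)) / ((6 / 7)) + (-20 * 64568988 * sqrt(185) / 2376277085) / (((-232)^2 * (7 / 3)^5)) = -43427 / 57 - 3922566021 * sqrt(185) / 26870346257397916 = -761.88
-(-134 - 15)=149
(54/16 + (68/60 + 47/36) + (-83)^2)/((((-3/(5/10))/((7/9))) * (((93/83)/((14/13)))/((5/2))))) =-10094834911/4700592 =-2147.57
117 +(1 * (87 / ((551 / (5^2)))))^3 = 1224378 / 6859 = 178.51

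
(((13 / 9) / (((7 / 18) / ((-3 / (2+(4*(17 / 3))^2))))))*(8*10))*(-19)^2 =-10136880 / 16247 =-623.92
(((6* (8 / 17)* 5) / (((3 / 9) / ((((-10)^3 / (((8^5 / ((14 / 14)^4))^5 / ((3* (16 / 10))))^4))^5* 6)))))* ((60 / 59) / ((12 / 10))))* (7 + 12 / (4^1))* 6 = -0.00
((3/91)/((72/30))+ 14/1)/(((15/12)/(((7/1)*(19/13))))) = 96919/845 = 114.70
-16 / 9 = -1.78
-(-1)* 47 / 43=47 / 43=1.09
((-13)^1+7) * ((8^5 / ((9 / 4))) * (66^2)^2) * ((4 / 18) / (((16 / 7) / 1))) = -161198112768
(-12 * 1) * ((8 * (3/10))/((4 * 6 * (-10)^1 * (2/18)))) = 27/25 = 1.08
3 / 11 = 0.27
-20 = -20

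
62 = 62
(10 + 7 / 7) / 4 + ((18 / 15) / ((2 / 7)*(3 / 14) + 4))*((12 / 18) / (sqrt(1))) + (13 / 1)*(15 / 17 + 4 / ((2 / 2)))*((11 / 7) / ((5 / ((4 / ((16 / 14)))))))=72.76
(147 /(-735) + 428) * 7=14973 /5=2994.60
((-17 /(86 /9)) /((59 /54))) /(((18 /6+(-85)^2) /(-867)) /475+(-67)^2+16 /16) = -0.00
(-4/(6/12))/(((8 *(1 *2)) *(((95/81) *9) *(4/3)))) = -27/760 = -0.04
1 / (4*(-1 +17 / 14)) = 7 / 6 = 1.17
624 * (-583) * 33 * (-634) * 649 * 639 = 3156471679911264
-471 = -471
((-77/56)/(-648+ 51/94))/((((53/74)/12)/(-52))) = -1989416/1075211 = -1.85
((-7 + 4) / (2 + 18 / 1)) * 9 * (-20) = 27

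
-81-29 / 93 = -7562 / 93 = -81.31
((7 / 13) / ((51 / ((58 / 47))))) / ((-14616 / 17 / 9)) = -1 / 7332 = -0.00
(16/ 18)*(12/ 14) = 16/ 21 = 0.76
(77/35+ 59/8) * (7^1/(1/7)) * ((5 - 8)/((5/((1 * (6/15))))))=-56301/500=-112.60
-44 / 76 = -11 / 19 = -0.58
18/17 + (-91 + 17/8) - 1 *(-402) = 42729/136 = 314.18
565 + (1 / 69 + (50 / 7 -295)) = 133867 / 483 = 277.16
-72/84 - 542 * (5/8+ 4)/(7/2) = -10039/14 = -717.07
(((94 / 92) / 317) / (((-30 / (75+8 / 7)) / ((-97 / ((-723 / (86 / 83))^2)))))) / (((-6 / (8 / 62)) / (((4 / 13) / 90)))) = -1382452924 / 11537312045000661675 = -0.00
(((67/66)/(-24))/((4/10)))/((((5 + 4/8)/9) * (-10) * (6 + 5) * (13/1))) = 67/553696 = 0.00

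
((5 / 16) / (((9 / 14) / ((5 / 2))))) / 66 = 175 / 9504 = 0.02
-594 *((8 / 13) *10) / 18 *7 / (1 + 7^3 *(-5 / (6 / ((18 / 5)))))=4620 / 3341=1.38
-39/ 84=-13/ 28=-0.46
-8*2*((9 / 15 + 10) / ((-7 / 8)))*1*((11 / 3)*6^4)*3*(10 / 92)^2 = 120890880 / 3703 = 32646.74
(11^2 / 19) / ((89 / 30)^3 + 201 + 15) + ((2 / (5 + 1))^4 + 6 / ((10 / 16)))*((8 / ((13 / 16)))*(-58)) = -5489.36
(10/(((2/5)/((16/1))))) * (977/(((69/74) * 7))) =28919200/483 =59874.12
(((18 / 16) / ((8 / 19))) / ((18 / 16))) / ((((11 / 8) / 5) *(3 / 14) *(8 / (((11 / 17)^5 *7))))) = 68153855 / 17038284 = 4.00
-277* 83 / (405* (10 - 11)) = 22991 / 405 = 56.77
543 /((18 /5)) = 905 /6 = 150.83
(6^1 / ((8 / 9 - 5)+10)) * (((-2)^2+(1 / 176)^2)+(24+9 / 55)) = 28.70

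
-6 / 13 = -0.46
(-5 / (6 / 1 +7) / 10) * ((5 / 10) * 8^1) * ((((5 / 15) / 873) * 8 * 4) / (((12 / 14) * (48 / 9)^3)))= -7 / 484224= -0.00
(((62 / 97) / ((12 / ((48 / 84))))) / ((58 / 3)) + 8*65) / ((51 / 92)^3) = 2657753250496 / 870676947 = 3052.51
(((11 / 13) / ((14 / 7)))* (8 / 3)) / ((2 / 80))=45.13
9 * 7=63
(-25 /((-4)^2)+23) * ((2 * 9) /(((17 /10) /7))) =1588.90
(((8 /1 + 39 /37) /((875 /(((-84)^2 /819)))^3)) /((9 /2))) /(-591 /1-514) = -548864 /315788712890625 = -0.00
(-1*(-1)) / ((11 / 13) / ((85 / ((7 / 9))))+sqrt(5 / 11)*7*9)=-1203345 / 280390066558+890127225*sqrt(55) / 280390066558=0.02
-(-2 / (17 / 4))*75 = 600 / 17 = 35.29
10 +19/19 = 11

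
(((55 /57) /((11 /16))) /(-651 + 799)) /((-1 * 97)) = -20 /204573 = -0.00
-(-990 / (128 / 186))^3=97558349092875 / 32768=2977244540.19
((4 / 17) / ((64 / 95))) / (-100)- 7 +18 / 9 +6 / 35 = -36801 / 7616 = -4.83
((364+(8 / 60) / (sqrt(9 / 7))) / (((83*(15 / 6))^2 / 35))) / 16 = 7*sqrt(7) / 3100050+637 / 34445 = 0.02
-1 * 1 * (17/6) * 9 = -51/2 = -25.50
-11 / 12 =-0.92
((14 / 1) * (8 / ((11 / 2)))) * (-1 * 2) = -448 / 11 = -40.73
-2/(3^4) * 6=-4/27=-0.15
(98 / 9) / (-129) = -98 / 1161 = -0.08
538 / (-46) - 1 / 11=-2982 / 253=-11.79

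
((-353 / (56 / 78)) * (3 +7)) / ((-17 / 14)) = 68835 / 17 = 4049.12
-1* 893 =-893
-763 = -763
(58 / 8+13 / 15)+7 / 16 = 2053 / 240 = 8.55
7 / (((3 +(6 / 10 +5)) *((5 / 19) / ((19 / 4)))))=2527 / 172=14.69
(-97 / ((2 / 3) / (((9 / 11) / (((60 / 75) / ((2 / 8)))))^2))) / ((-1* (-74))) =-589275 / 4584448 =-0.13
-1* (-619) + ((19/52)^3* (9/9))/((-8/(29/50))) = 34814341889/56243200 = 619.00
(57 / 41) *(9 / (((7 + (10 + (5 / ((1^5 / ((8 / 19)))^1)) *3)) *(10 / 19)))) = 185193 / 181630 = 1.02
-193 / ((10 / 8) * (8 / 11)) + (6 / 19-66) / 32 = -40727 / 190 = -214.35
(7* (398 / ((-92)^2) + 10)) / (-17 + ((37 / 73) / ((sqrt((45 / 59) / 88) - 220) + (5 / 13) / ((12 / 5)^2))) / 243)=-308918169596274954804394335 / 74671898586465398904932984 + 113190986756952* sqrt(6490) / 9333987323308174863116623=-4.14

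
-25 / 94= -0.27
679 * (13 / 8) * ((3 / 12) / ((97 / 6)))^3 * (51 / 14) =17901 / 1204352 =0.01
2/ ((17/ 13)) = 26/ 17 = 1.53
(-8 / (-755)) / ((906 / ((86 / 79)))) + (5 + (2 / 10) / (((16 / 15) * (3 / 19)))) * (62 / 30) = 1105626151 / 86461392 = 12.79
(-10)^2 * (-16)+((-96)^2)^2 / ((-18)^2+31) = 84366656 / 355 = 237652.55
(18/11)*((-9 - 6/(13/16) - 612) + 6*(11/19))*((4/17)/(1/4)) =-44453664/46189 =-962.43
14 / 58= 7 / 29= 0.24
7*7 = 49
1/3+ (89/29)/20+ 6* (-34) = -354113/1740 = -203.51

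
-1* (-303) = 303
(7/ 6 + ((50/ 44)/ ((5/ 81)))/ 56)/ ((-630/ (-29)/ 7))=160283/ 332640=0.48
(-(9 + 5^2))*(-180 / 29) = 6120 / 29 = 211.03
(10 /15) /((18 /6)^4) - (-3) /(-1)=-727 /243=-2.99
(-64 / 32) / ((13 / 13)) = -2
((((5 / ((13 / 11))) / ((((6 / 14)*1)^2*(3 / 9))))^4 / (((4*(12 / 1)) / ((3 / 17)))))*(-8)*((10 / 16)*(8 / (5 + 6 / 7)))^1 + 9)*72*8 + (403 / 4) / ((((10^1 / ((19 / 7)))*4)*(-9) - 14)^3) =-5110337712310761095058627233 / 15497156696910269472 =-329759698.01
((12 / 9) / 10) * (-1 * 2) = -4 / 15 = -0.27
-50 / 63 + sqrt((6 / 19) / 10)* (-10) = -2* sqrt(285) / 19 - 50 / 63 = -2.57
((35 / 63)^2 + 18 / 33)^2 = 579121 / 793881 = 0.73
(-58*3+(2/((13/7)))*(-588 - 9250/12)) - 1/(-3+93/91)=-3830237/2340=-1636.85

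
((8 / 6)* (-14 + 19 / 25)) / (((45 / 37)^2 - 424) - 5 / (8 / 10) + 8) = 0.04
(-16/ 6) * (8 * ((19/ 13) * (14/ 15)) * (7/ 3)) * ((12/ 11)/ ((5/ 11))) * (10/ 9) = -953344/ 5265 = -181.07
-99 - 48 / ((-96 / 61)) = -137 / 2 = -68.50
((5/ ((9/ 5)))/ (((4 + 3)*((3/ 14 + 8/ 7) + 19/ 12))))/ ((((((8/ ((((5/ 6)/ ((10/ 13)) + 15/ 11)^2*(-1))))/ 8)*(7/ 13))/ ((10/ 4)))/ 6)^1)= -686375/ 30492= -22.51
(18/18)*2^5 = 32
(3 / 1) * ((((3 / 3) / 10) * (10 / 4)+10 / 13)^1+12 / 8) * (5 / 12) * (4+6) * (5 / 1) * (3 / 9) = 16375 / 312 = 52.48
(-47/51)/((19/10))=-470/969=-0.49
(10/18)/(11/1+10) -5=-940/189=-4.97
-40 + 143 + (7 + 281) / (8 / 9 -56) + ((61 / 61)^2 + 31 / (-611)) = 1869921 / 18941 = 98.72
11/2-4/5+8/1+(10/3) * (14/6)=1843/90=20.48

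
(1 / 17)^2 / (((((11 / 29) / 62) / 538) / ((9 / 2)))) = 4352958 / 3179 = 1369.29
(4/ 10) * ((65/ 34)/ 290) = 13/ 4930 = 0.00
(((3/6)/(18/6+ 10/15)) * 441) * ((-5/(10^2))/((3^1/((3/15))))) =-441/2200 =-0.20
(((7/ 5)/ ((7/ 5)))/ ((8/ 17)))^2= 289/ 64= 4.52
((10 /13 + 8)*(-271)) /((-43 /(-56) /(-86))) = 3460128 /13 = 266163.69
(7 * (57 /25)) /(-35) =-57 /125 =-0.46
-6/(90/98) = -98/15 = -6.53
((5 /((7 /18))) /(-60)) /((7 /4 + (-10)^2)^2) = -24 /1159543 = -0.00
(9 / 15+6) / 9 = 11 / 15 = 0.73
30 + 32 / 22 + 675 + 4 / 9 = 69983 / 99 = 706.90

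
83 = 83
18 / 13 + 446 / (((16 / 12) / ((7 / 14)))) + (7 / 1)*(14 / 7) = 9497 / 52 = 182.63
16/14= 8/7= 1.14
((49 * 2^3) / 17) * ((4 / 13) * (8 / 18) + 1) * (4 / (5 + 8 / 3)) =208544 / 15249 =13.68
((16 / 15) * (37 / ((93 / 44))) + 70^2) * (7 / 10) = 24015418 / 6975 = 3443.07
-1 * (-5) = 5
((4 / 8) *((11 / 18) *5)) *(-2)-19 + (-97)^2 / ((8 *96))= -22589 / 2304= -9.80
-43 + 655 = 612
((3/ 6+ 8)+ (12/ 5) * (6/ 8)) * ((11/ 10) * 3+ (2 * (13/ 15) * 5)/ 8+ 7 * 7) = 329909/ 600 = 549.85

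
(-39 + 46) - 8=-1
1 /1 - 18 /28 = 5 /14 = 0.36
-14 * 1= -14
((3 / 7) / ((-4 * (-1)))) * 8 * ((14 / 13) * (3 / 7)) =36 / 91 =0.40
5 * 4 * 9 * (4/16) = 45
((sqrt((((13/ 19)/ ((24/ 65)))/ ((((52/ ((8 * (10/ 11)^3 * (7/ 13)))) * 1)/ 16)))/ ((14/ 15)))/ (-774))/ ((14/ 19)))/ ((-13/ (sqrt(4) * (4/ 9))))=200 * sqrt(1045)/ 38351313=0.00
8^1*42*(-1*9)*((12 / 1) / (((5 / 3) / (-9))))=979776 / 5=195955.20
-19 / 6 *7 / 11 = -133 / 66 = -2.02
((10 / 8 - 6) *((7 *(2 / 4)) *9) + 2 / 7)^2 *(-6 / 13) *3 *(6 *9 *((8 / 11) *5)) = -84976819335 / 14014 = -6063709.10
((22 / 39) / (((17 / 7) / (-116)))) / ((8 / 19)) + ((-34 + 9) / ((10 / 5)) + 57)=-25847 / 1326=-19.49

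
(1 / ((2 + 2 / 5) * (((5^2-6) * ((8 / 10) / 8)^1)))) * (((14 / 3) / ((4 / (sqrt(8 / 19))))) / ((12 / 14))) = 1225 * sqrt(38) / 38988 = 0.19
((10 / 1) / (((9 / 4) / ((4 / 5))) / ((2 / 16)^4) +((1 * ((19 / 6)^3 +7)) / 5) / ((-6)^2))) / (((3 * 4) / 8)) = 259200 / 447905971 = 0.00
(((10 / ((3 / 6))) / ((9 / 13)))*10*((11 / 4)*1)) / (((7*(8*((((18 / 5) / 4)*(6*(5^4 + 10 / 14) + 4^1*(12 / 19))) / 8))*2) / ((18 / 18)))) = 339625 / 20236068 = 0.02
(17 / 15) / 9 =0.13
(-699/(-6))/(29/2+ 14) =4.09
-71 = -71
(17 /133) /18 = 17 /2394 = 0.01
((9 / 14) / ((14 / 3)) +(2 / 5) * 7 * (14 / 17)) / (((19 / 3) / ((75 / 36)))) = 0.80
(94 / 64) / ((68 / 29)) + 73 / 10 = 86239 / 10880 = 7.93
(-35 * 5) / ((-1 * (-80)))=-2.19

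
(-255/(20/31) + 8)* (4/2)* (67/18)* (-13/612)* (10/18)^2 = 33729475/1784592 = 18.90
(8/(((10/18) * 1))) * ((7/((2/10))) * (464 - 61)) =203112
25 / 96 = 0.26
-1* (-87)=87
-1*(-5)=5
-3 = -3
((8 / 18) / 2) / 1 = 2 / 9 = 0.22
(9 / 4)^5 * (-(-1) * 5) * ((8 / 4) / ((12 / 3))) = 295245 / 2048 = 144.16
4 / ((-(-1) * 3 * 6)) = 2 / 9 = 0.22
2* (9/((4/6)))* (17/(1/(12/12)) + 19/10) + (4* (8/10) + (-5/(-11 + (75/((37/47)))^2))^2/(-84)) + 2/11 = 73105380579512058277/142316465158888944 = 513.68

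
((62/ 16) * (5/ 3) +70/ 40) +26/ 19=4367/ 456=9.58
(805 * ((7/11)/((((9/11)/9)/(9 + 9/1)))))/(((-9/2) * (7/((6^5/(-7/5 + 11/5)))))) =-31298400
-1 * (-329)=329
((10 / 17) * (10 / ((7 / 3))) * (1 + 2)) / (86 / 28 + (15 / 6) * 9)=900 / 3043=0.30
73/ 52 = 1.40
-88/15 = -5.87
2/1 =2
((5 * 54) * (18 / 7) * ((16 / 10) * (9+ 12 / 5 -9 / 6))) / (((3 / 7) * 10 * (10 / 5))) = 32076 / 25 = 1283.04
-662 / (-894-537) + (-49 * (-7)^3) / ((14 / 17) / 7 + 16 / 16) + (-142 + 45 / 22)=8911567343 / 598158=14898.35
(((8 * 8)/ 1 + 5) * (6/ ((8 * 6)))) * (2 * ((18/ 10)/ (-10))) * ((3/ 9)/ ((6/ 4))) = -69/ 100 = -0.69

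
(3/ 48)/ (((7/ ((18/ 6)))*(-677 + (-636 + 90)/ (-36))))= -9/ 222376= -0.00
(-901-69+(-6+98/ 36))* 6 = -17519/ 3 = -5839.67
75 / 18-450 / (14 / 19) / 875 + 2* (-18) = -47821 / 1470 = -32.53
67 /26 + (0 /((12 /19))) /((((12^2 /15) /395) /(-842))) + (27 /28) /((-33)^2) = 113537 /44044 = 2.58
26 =26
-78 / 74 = -39 / 37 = -1.05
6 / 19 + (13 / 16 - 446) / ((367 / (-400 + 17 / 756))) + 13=42046733767 / 84345408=498.51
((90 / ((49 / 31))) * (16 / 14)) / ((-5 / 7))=-4464 / 49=-91.10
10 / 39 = 0.26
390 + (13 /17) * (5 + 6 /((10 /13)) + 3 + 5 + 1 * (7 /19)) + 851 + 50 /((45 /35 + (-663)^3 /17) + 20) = 121823700929027 /96901766810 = 1257.19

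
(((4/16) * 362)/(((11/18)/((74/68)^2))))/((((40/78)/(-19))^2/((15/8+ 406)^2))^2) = 76219423487899140889272215554821/8333557760000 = 9146084503516915791.95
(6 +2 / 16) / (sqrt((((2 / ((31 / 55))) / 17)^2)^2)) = 13608721 / 96800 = 140.59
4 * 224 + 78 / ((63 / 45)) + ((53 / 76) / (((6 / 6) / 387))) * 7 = 1511351 / 532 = 2840.89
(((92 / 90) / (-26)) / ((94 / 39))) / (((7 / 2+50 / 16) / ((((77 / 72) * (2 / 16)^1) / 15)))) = -1771 / 80708400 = -0.00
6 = 6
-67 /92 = -0.73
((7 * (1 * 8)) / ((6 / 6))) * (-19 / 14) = -76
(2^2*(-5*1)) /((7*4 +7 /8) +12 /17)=-2720 /4023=-0.68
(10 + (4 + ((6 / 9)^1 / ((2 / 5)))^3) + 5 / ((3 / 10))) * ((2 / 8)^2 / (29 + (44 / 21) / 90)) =33355 / 438832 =0.08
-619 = -619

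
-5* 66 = -330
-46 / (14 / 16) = -368 / 7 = -52.57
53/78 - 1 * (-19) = 1535/78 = 19.68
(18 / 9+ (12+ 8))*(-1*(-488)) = 10736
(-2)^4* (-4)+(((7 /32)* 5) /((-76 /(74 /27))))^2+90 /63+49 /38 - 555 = -4650194020313 /7545581568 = -616.28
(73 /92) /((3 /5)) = 365 /276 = 1.32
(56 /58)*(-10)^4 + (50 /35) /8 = 9655.35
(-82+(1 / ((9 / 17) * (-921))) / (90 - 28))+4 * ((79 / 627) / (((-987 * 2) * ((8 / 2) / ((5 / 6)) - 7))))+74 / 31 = -30946512052711 / 388712671578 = -79.61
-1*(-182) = 182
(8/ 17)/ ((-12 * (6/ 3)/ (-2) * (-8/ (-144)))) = 12/ 17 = 0.71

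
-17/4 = -4.25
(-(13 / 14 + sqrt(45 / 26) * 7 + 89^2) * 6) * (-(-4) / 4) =-332721 / 7 - 63 * sqrt(130) / 13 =-47586.83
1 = 1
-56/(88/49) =-343/11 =-31.18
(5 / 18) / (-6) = -5 / 108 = -0.05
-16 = -16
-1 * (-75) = 75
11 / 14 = 0.79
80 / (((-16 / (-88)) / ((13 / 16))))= 715 / 2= 357.50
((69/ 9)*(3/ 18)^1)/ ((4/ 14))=161/ 36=4.47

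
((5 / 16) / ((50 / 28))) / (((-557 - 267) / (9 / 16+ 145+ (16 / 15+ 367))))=-862897 / 7910400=-0.11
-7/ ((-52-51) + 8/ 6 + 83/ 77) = 1617/ 23236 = 0.07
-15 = -15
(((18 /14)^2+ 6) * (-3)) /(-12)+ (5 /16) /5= 1549 /784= 1.98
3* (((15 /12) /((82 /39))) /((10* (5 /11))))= 1287 /3280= 0.39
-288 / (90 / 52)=-832 / 5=-166.40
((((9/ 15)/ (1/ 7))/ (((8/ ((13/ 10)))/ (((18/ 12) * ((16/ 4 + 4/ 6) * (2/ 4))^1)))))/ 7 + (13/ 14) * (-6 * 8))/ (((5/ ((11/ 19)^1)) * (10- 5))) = -2724579/ 2660000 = -1.02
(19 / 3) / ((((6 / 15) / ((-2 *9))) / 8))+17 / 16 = -36463 / 16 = -2278.94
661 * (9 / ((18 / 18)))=5949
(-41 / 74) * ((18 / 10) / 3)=-123 / 370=-0.33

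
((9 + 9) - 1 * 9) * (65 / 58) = 585 / 58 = 10.09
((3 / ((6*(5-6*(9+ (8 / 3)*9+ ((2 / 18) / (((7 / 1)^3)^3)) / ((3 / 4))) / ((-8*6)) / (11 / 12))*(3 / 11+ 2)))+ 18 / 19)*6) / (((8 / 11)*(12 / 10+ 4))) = 1154744815269771 / 749942731537480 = 1.54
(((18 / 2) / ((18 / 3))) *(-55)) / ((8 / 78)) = -6435 / 8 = -804.38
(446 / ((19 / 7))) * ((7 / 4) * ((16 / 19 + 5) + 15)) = 2163546 / 361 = 5993.20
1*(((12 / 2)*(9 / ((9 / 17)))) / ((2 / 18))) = 918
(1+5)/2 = 3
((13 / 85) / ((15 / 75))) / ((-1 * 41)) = -13 / 697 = -0.02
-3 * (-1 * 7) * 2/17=42/17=2.47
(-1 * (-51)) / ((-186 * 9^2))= -17 / 5022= -0.00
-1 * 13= -13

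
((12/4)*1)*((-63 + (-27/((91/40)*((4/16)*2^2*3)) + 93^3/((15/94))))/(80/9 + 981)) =61923405447/4053595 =15276.17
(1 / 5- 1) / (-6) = 2 / 15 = 0.13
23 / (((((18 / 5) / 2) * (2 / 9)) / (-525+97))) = -24610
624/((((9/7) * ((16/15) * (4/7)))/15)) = 47775/4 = 11943.75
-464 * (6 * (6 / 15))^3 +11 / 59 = -47304353 / 7375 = -6414.15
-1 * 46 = -46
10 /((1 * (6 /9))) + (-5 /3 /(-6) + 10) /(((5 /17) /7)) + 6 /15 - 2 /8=46757 /180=259.76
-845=-845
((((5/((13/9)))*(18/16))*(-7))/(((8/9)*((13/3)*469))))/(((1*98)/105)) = -164025/10145408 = -0.02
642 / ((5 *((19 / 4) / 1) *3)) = 856 / 95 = 9.01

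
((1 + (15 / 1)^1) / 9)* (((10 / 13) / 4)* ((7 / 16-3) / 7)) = -205 / 1638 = -0.13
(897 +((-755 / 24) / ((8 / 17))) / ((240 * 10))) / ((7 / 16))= 11809279 / 5760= 2050.22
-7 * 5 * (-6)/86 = 105/43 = 2.44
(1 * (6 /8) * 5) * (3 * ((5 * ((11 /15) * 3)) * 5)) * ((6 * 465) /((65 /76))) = 26239950 /13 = 2018457.69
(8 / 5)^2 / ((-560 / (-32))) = 128 / 875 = 0.15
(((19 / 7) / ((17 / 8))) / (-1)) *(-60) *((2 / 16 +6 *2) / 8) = 116.16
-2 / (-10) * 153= 153 / 5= 30.60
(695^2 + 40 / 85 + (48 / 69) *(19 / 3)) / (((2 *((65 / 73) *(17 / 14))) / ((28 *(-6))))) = -3242731038344 / 86411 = -37526831.52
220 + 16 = 236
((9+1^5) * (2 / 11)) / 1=20 / 11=1.82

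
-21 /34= -0.62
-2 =-2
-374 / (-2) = 187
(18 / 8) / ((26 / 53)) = 477 / 104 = 4.59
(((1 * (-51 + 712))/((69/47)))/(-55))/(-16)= 31067/60720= 0.51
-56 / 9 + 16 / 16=-47 / 9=-5.22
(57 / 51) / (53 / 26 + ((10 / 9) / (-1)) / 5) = 0.62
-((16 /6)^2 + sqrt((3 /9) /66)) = -64 /9-sqrt(22) /66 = -7.18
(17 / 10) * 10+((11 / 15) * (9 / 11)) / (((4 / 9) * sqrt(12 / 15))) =27 * sqrt(5) / 40+17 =18.51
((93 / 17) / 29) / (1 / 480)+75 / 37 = 1688655 / 18241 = 92.57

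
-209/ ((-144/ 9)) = 209/ 16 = 13.06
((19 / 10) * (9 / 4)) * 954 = 81567 / 20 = 4078.35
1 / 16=0.06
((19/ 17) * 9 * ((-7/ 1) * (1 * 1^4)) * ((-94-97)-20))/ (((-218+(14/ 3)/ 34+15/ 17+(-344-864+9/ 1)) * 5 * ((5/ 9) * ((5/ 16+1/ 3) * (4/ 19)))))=-1554802452/ 55966625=-27.78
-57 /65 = -0.88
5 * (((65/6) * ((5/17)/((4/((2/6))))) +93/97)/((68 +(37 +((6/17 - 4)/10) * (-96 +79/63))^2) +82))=136217678625/117272005188176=0.00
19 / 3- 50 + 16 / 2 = -107 / 3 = -35.67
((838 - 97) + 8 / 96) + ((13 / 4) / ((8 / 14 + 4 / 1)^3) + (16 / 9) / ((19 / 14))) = 16640254585 / 22413312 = 742.43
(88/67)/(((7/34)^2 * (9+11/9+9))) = 915552/567959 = 1.61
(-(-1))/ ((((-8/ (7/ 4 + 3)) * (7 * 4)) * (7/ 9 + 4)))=-171/ 38528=-0.00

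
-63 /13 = -4.85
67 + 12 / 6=69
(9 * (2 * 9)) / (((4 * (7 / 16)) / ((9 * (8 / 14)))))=23328 / 49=476.08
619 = 619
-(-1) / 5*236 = 236 / 5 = 47.20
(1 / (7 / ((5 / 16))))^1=5 / 112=0.04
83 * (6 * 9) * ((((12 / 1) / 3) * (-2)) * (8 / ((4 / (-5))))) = 358560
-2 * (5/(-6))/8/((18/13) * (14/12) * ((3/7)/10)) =325/108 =3.01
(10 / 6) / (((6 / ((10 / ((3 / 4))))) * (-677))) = -100 / 18279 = -0.01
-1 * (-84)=84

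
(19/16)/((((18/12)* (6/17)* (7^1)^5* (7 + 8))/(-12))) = -323/3025260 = -0.00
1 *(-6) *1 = -6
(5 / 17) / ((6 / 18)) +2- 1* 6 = -3.12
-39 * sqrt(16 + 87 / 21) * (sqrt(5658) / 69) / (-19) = 39 * sqrt(620494) / 3059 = 10.04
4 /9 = 0.44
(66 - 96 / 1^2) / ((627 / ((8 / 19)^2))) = -640 / 75449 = -0.01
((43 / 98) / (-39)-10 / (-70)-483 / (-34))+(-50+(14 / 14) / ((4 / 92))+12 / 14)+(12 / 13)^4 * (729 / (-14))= -3540898741 / 71373939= -49.61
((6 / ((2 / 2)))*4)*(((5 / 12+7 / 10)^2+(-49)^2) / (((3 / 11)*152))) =95128979 / 68400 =1390.77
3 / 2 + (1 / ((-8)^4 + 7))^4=850212180548645 / 566808120365762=1.50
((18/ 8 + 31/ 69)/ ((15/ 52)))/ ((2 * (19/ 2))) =1937/ 3933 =0.49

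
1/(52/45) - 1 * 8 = -371/52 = -7.13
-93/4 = -23.25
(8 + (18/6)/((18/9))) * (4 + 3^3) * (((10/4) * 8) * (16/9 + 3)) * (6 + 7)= 3292510/9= 365834.44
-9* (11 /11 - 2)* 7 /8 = 63 /8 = 7.88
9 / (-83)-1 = -1.11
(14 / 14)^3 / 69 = 0.01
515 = 515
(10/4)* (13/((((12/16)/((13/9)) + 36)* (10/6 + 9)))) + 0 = 845/10128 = 0.08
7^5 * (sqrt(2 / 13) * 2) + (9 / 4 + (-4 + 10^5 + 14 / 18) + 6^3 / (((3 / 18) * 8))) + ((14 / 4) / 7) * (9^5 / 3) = 33614 * sqrt(26) / 13 + 3960091 / 36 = 123187.02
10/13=0.77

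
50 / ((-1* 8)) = -25 / 4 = -6.25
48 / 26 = 24 / 13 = 1.85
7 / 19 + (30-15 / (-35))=4096 / 133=30.80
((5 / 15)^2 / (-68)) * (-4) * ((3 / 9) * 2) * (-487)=-974 / 459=-2.12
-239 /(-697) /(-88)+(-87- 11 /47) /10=-25158993 /2882792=-8.73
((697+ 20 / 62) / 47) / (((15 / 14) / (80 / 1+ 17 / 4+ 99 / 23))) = 1226.26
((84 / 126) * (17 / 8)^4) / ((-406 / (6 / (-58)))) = 0.00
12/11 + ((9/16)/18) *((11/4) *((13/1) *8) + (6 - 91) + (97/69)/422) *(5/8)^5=567579747241/335856795648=1.69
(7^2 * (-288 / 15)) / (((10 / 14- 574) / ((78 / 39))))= 65856 / 20065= 3.28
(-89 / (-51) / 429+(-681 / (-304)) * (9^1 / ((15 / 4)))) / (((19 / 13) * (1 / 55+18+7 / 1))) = 44732617 / 304002432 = 0.15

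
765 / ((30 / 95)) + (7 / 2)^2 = 9739 / 4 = 2434.75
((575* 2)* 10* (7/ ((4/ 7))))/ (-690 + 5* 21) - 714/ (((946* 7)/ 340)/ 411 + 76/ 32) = -42421928815/ 79210053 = -535.56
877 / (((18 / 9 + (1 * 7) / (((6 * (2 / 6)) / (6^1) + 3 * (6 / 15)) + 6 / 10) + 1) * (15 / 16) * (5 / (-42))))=-6286336 / 5025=-1251.01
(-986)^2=972196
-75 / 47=-1.60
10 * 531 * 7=37170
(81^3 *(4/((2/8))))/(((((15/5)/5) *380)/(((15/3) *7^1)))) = 24800580/19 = 1305293.68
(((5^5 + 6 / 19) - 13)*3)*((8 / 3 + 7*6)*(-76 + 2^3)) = -538829008 / 19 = -28359421.47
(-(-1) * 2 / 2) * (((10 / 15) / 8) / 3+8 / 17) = 305 / 612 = 0.50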